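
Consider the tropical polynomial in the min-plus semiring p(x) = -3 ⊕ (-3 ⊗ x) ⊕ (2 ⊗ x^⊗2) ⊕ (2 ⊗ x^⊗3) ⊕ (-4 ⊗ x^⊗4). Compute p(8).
p(8) = -3

A tropical monomial a ⊗ x^⊗i evaluates to a + i · x. Evaluating each term at x = 8:
  Term 0 contributes -3 + 0 · 8 = -3
  Term 1 contributes -3 + 1 · 8 = 5
  Term 2 contributes 2 + 2 · 8 = 18
  Term 3 contributes 2 + 3 · 8 = 26
  Term 4 contributes -4 + 4 · 8 = 28
p(8) = ⊕ of these = min[-3, 5, 18, 26, 28] = -3.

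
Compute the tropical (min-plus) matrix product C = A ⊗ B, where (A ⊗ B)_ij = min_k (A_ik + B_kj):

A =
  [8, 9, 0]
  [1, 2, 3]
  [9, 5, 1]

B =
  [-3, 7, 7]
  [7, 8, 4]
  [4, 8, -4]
A ⊗ B =
  [4, 8, -4]
  [-2, 8, -1]
  [5, 9, -3]

Apply the min-plus product entry-by-entry:
  C[0][0] = min over k of (A[0][0] + B[0][0] = 8 + -3 = 5, A[0][1] + B[1][0] = 9 + 7 = 16, A[0][2] + B[2][0] = 0 + 4 = 4) = 4 (attained at k = 2)
  C[0][1] = min over k of (A[0][0] + B[0][1] = 8 + 7 = 15, A[0][1] + B[1][1] = 9 + 8 = 17, A[0][2] + B[2][1] = 0 + 8 = 8) = 8 (attained at k = 2)
  C[0][2] = min over k of (A[0][0] + B[0][2] = 8 + 7 = 15, A[0][1] + B[1][2] = 9 + 4 = 13, A[0][2] + B[2][2] = 0 + -4 = -4) = -4 (attained at k = 2)
  C[1][0] = min over k of (A[1][0] + B[0][0] = 1 + -3 = -2, A[1][1] + B[1][0] = 2 + 7 = 9, A[1][2] + B[2][0] = 3 + 4 = 7) = -2 (attained at k = 0)
  C[1][1] = min over k of (A[1][0] + B[0][1] = 1 + 7 = 8, A[1][1] + B[1][1] = 2 + 8 = 10, A[1][2] + B[2][1] = 3 + 8 = 11) = 8 (attained at k = 0)
  C[1][2] = min over k of (A[1][0] + B[0][2] = 1 + 7 = 8, A[1][1] + B[1][2] = 2 + 4 = 6, A[1][2] + B[2][2] = 3 + -4 = -1) = -1 (attained at k = 2)
  C[2][0] = min over k of (A[2][0] + B[0][0] = 9 + -3 = 6, A[2][1] + B[1][0] = 5 + 7 = 12, A[2][2] + B[2][0] = 1 + 4 = 5) = 5 (attained at k = 2)
  C[2][1] = min over k of (A[2][0] + B[0][1] = 9 + 7 = 16, A[2][1] + B[1][1] = 5 + 8 = 13, A[2][2] + B[2][1] = 1 + 8 = 9) = 9 (attained at k = 2)
  C[2][2] = min over k of (A[2][0] + B[0][2] = 9 + 7 = 16, A[2][1] + B[1][2] = 5 + 4 = 9, A[2][2] + B[2][2] = 1 + -4 = -3) = -3 (attained at k = 2)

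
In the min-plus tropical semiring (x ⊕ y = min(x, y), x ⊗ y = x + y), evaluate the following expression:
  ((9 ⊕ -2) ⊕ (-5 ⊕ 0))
((9 ⊕ -2) ⊕ (-5 ⊕ 0)) = -5

Expand innermost to outermost. Recall ⊕ takes the minimum of its arguments and ⊗ takes their sum. Working out the expression ((9 ⊕ -2) ⊕ (-5 ⊕ 0)) gives -5.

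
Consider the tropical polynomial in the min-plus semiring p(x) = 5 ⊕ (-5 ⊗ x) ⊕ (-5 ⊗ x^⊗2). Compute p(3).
p(3) = -2

A tropical monomial a ⊗ x^⊗i evaluates to a + i · x. Evaluating each term at x = 3:
  Term 0 contributes 5 + 0 · 3 = 5
  Term 1 contributes -5 + 1 · 3 = -2
  Term 2 contributes -5 + 2 · 3 = 1
p(3) = ⊕ of these = min[5, -2, 1] = -2.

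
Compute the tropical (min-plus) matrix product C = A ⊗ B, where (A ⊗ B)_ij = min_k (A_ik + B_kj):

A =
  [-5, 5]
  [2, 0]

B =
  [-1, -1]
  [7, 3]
A ⊗ B =
  [-6, -6]
  [1, 1]

Apply the min-plus product entry-by-entry:
  C[0][0] = min over k of (A[0][0] + B[0][0] = -5 + -1 = -6, A[0][1] + B[1][0] = 5 + 7 = 12) = -6 (attained at k = 0)
  C[0][1] = min over k of (A[0][0] + B[0][1] = -5 + -1 = -6, A[0][1] + B[1][1] = 5 + 3 = 8) = -6 (attained at k = 0)
  C[1][0] = min over k of (A[1][0] + B[0][0] = 2 + -1 = 1, A[1][1] + B[1][0] = 0 + 7 = 7) = 1 (attained at k = 0)
  C[1][1] = min over k of (A[1][0] + B[0][1] = 2 + -1 = 1, A[1][1] + B[1][1] = 0 + 3 = 3) = 1 (attained at k = 0)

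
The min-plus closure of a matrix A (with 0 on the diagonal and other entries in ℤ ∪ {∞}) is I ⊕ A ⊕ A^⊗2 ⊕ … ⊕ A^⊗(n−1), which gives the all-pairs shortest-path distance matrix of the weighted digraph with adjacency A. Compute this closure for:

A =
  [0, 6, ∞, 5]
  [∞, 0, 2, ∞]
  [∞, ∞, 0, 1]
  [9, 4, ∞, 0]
Closure =
  [0, 6, 8, 5]
  [12, 0, 2, 3]
  [10, 5, 0, 1]
  [9, 4, 6, 0]

This is the Floyd-Warshall all-pairs shortest-path computation. For each intermediate vertex k = 0, 1, …, 3, update dist[i][j] ← min(dist[i][j], dist[i][k] + dist[k][j]). The final matrix gives, for each (i, j), the minimum total weight of any directed path from i to j (possibly empty when i = j).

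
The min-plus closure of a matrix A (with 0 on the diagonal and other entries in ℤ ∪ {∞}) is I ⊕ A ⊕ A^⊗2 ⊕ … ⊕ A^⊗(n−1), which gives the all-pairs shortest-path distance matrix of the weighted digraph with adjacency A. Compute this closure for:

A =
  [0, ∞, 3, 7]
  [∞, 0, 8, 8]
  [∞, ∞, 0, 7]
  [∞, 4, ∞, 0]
Closure =
  [0, 11, 3, 7]
  [∞, 0, 8, 8]
  [∞, 11, 0, 7]
  [∞, 4, 12, 0]

This is the Floyd-Warshall all-pairs shortest-path computation. For each intermediate vertex k = 0, 1, …, 3, update dist[i][j] ← min(dist[i][j], dist[i][k] + dist[k][j]). The final matrix gives, for each (i, j), the minimum total weight of any directed path from i to j (possibly empty when i = j).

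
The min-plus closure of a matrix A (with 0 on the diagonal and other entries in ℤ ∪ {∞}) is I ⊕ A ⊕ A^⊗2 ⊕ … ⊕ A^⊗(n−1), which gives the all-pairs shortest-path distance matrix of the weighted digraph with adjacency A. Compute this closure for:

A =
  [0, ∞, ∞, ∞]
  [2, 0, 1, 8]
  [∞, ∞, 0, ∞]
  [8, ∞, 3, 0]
Closure =
  [0, ∞, ∞, ∞]
  [2, 0, 1, 8]
  [∞, ∞, 0, ∞]
  [8, ∞, 3, 0]

This is the Floyd-Warshall all-pairs shortest-path computation. For each intermediate vertex k = 0, 1, …, 3, update dist[i][j] ← min(dist[i][j], dist[i][k] + dist[k][j]). The final matrix gives, for each (i, j), the minimum total weight of any directed path from i to j (possibly empty when i = j).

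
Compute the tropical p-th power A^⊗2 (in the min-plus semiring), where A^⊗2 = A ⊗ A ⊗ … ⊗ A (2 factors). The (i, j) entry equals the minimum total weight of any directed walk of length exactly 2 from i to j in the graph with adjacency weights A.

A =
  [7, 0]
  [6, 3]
A^⊗2 =
  [6, 3]
  [9, 6]

Each entry (A^⊗2)_ij equals the minimum over all length-2 walks i = v_0 → v_1 → … → v_2 = j of Σ_t A[v_t][v_{t+1}]. For example, for (i, j) = (0, 1) we minimise over 2 possible intermediate vertex sequences; the minimum is 3, attained along the walk 0 → 1 → 1.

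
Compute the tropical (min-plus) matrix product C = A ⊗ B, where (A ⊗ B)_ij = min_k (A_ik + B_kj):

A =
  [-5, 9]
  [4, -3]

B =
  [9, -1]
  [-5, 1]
A ⊗ B =
  [4, -6]
  [-8, -2]

Apply the min-plus product entry-by-entry:
  C[0][0] = min over k of (A[0][0] + B[0][0] = -5 + 9 = 4, A[0][1] + B[1][0] = 9 + -5 = 4) = 4 (attained at k = 0)
  C[0][1] = min over k of (A[0][0] + B[0][1] = -5 + -1 = -6, A[0][1] + B[1][1] = 9 + 1 = 10) = -6 (attained at k = 0)
  C[1][0] = min over k of (A[1][0] + B[0][0] = 4 + 9 = 13, A[1][1] + B[1][0] = -3 + -5 = -8) = -8 (attained at k = 1)
  C[1][1] = min over k of (A[1][0] + B[0][1] = 4 + -1 = 3, A[1][1] + B[1][1] = -3 + 1 = -2) = -2 (attained at k = 1)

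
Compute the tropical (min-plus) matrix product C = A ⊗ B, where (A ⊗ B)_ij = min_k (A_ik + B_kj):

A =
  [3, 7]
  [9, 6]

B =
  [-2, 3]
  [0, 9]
A ⊗ B =
  [1, 6]
  [6, 12]

Apply the min-plus product entry-by-entry:
  C[0][0] = min over k of (A[0][0] + B[0][0] = 3 + -2 = 1, A[0][1] + B[1][0] = 7 + 0 = 7) = 1 (attained at k = 0)
  C[0][1] = min over k of (A[0][0] + B[0][1] = 3 + 3 = 6, A[0][1] + B[1][1] = 7 + 9 = 16) = 6 (attained at k = 0)
  C[1][0] = min over k of (A[1][0] + B[0][0] = 9 + -2 = 7, A[1][1] + B[1][0] = 6 + 0 = 6) = 6 (attained at k = 1)
  C[1][1] = min over k of (A[1][0] + B[0][1] = 9 + 3 = 12, A[1][1] + B[1][1] = 6 + 9 = 15) = 12 (attained at k = 0)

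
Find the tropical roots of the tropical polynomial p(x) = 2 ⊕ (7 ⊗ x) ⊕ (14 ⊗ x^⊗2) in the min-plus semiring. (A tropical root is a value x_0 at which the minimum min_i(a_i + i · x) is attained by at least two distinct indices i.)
Roots: {-7, -5}

Each tropical root is a break point of the lower envelope of the lines y = a_i + i · x (there are 3 lines, with slopes 0, 1, ..., 2). Only the lines that attain the minimum somewhere contribute to roots; other lines are dominated. Here the surviving (envelope) indices are i = 2, i = 1, i = 0.
Intersections between consecutive envelope lines give the roots: for adjacent envelope indices i < j the intersection is x = (a_i − a_j) / (j − i). Reading off the sorted break points: {-7, -5}.
Verification: at each break x_0, at least two indices attain the minimum of min_i(a_i + i · x_0).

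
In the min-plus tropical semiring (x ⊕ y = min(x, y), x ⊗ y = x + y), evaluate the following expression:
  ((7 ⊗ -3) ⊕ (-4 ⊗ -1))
((7 ⊗ -3) ⊕ (-4 ⊗ -1)) = -5

Expand innermost to outermost. Recall ⊕ takes the minimum of its arguments and ⊗ takes their sum. Working out the expression ((7 ⊗ -3) ⊕ (-4 ⊗ -1)) gives -5.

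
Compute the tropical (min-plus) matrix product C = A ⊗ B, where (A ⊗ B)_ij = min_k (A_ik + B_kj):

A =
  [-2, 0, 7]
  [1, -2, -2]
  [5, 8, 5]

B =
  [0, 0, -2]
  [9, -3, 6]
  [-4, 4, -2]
A ⊗ B =
  [-2, -3, -4]
  [-6, -5, -4]
  [1, 5, 3]

Apply the min-plus product entry-by-entry:
  C[0][0] = min over k of (A[0][0] + B[0][0] = -2 + 0 = -2, A[0][1] + B[1][0] = 0 + 9 = 9, A[0][2] + B[2][0] = 7 + -4 = 3) = -2 (attained at k = 0)
  C[0][1] = min over k of (A[0][0] + B[0][1] = -2 + 0 = -2, A[0][1] + B[1][1] = 0 + -3 = -3, A[0][2] + B[2][1] = 7 + 4 = 11) = -3 (attained at k = 1)
  C[0][2] = min over k of (A[0][0] + B[0][2] = -2 + -2 = -4, A[0][1] + B[1][2] = 0 + 6 = 6, A[0][2] + B[2][2] = 7 + -2 = 5) = -4 (attained at k = 0)
  C[1][0] = min over k of (A[1][0] + B[0][0] = 1 + 0 = 1, A[1][1] + B[1][0] = -2 + 9 = 7, A[1][2] + B[2][0] = -2 + -4 = -6) = -6 (attained at k = 2)
  C[1][1] = min over k of (A[1][0] + B[0][1] = 1 + 0 = 1, A[1][1] + B[1][1] = -2 + -3 = -5, A[1][2] + B[2][1] = -2 + 4 = 2) = -5 (attained at k = 1)
  C[1][2] = min over k of (A[1][0] + B[0][2] = 1 + -2 = -1, A[1][1] + B[1][2] = -2 + 6 = 4, A[1][2] + B[2][2] = -2 + -2 = -4) = -4 (attained at k = 2)
  C[2][0] = min over k of (A[2][0] + B[0][0] = 5 + 0 = 5, A[2][1] + B[1][0] = 8 + 9 = 17, A[2][2] + B[2][0] = 5 + -4 = 1) = 1 (attained at k = 2)
  C[2][1] = min over k of (A[2][0] + B[0][1] = 5 + 0 = 5, A[2][1] + B[1][1] = 8 + -3 = 5, A[2][2] + B[2][1] = 5 + 4 = 9) = 5 (attained at k = 0)
  C[2][2] = min over k of (A[2][0] + B[0][2] = 5 + -2 = 3, A[2][1] + B[1][2] = 8 + 6 = 14, A[2][2] + B[2][2] = 5 + -2 = 3) = 3 (attained at k = 0)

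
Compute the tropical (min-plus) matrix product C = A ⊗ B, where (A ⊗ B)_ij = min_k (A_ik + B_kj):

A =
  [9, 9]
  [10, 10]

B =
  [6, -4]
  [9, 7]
A ⊗ B =
  [15, 5]
  [16, 6]

Apply the min-plus product entry-by-entry:
  C[0][0] = min over k of (A[0][0] + B[0][0] = 9 + 6 = 15, A[0][1] + B[1][0] = 9 + 9 = 18) = 15 (attained at k = 0)
  C[0][1] = min over k of (A[0][0] + B[0][1] = 9 + -4 = 5, A[0][1] + B[1][1] = 9 + 7 = 16) = 5 (attained at k = 0)
  C[1][0] = min over k of (A[1][0] + B[0][0] = 10 + 6 = 16, A[1][1] + B[1][0] = 10 + 9 = 19) = 16 (attained at k = 0)
  C[1][1] = min over k of (A[1][0] + B[0][1] = 10 + -4 = 6, A[1][1] + B[1][1] = 10 + 7 = 17) = 6 (attained at k = 0)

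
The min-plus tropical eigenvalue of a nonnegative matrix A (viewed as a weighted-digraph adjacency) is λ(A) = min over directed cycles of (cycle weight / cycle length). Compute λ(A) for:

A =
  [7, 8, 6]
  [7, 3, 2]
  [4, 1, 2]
λ(A) = 3/2

Enumerate directed cycles and compute their means (weight / length). Sample:
  cycle 0 → 0: weight = 7, length = 1, mean = 7/1 ≈ 7.000
  cycle 1 → 1: weight = 3, length = 1, mean = 3/1 ≈ 3.000
  cycle 2 → 2: weight = 2, length = 1, mean = 2/1 ≈ 2.000
  cycle 0 → 1 → 0: weight = 15, length = 2, mean = 15/2 ≈ 7.500
  cycle 0 → 2 → 0: weight = 10, length = 2, mean = 10/2 ≈ 5.000
  cycle 1 → 0 → 1: weight = 15, length = 2, mean = 15/2 ≈ 7.500
Minimum mean = 1.500, attained e.g. along the cycle 1 → 2 → 1 with weight 3 and length 2. So λ(A) = 3/2 = 3/2.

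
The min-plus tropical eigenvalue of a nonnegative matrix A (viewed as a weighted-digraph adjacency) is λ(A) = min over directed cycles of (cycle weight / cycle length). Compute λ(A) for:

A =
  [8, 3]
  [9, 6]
λ(A) = 6

Enumerate directed cycles and compute their means (weight / length). Sample:
  cycle 0 → 0: weight = 8, length = 1, mean = 8/1 ≈ 8.000
  cycle 1 → 1: weight = 6, length = 1, mean = 6/1 ≈ 6.000
  cycle 0 → 1 → 0: weight = 12, length = 2, mean = 12/2 ≈ 6.000
  cycle 1 → 0 → 1: weight = 12, length = 2, mean = 12/2 ≈ 6.000
Minimum mean = 6.000, attained e.g. along the cycle 1 → 1 with weight 6 and length 1. So λ(A) = 6/1 = 6.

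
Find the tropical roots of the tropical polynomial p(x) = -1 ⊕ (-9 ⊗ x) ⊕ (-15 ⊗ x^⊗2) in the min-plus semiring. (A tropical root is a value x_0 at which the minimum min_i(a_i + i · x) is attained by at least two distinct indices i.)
Roots: {6, 8}

Each tropical root is a break point of the lower envelope of the lines y = a_i + i · x (there are 3 lines, with slopes 0, 1, ..., 2). Only the lines that attain the minimum somewhere contribute to roots; other lines are dominated. Here the surviving (envelope) indices are i = 2, i = 1, i = 0.
Intersections between consecutive envelope lines give the roots: for adjacent envelope indices i < j the intersection is x = (a_i − a_j) / (j − i). Reading off the sorted break points: {6, 8}.
Verification: at each break x_0, at least two indices attain the minimum of min_i(a_i + i · x_0).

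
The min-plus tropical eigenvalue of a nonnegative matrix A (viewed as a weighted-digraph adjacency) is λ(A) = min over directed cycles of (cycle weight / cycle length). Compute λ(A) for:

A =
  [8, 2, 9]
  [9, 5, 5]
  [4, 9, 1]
λ(A) = 1

Enumerate directed cycles and compute their means (weight / length). Sample:
  cycle 0 → 0: weight = 8, length = 1, mean = 8/1 ≈ 8.000
  cycle 1 → 1: weight = 5, length = 1, mean = 5/1 ≈ 5.000
  cycle 2 → 2: weight = 1, length = 1, mean = 1/1 ≈ 1.000
  cycle 0 → 1 → 0: weight = 11, length = 2, mean = 11/2 ≈ 5.500
  cycle 0 → 2 → 0: weight = 13, length = 2, mean = 13/2 ≈ 6.500
  cycle 1 → 0 → 1: weight = 11, length = 2, mean = 11/2 ≈ 5.500
Minimum mean = 1.000, attained e.g. along the cycle 2 → 2 with weight 1 and length 1. So λ(A) = 1/1 = 1.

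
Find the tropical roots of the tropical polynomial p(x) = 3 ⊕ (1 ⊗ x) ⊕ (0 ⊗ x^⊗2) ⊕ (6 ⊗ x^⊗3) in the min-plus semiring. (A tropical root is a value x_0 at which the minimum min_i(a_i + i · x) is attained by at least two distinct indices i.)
Roots: {-6, 1, 2}

Each tropical root is a break point of the lower envelope of the lines y = a_i + i · x (there are 4 lines, with slopes 0, 1, ..., 3). Only the lines that attain the minimum somewhere contribute to roots; other lines are dominated. Here the surviving (envelope) indices are i = 3, i = 2, i = 1, i = 0.
Intersections between consecutive envelope lines give the roots: for adjacent envelope indices i < j the intersection is x = (a_i − a_j) / (j − i). Reading off the sorted break points: {-6, 1, 2}.
Verification: at each break x_0, at least two indices attain the minimum of min_i(a_i + i · x_0).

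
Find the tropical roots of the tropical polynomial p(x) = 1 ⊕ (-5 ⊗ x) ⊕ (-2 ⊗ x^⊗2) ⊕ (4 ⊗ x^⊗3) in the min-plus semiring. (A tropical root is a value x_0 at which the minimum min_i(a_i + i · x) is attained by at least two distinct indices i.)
Roots: {-6, -3, 6}

Each tropical root is a break point of the lower envelope of the lines y = a_i + i · x (there are 4 lines, with slopes 0, 1, ..., 3). Only the lines that attain the minimum somewhere contribute to roots; other lines are dominated. Here the surviving (envelope) indices are i = 3, i = 2, i = 1, i = 0.
Intersections between consecutive envelope lines give the roots: for adjacent envelope indices i < j the intersection is x = (a_i − a_j) / (j − i). Reading off the sorted break points: {-6, -3, 6}.
Verification: at each break x_0, at least two indices attain the minimum of min_i(a_i + i · x_0).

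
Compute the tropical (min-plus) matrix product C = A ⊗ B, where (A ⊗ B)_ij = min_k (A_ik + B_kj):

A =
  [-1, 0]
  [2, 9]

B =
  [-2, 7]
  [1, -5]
A ⊗ B =
  [-3, -5]
  [0, 4]

Apply the min-plus product entry-by-entry:
  C[0][0] = min over k of (A[0][0] + B[0][0] = -1 + -2 = -3, A[0][1] + B[1][0] = 0 + 1 = 1) = -3 (attained at k = 0)
  C[0][1] = min over k of (A[0][0] + B[0][1] = -1 + 7 = 6, A[0][1] + B[1][1] = 0 + -5 = -5) = -5 (attained at k = 1)
  C[1][0] = min over k of (A[1][0] + B[0][0] = 2 + -2 = 0, A[1][1] + B[1][0] = 9 + 1 = 10) = 0 (attained at k = 0)
  C[1][1] = min over k of (A[1][0] + B[0][1] = 2 + 7 = 9, A[1][1] + B[1][1] = 9 + -5 = 4) = 4 (attained at k = 1)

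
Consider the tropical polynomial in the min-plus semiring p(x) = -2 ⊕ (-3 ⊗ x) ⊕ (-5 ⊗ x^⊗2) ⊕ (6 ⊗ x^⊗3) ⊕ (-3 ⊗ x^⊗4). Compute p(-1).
p(-1) = -7

A tropical monomial a ⊗ x^⊗i evaluates to a + i · x. Evaluating each term at x = -1:
  Term 0 contributes -2 + 0 · -1 = -2
  Term 1 contributes -3 + 1 · -1 = -4
  Term 2 contributes -5 + 2 · -1 = -7
  Term 3 contributes 6 + 3 · -1 = 3
  Term 4 contributes -3 + 4 · -1 = -7
p(-1) = ⊕ of these = min[-2, -4, -7, 3, -7] = -7.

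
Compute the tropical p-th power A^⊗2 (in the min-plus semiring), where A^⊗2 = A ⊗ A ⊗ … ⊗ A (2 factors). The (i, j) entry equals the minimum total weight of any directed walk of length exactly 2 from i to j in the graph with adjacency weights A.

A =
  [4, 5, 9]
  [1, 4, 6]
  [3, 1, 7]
A^⊗2 =
  [6, 9, 11]
  [5, 6, 10]
  [2, 5, 7]

Each entry (A^⊗2)_ij equals the minimum over all length-2 walks i = v_0 → v_1 → … → v_2 = j of Σ_t A[v_t][v_{t+1}]. For example, for (i, j) = (0, 2) we minimise over 3 possible intermediate vertex sequences; the minimum is 11, attained along the walk 0 → 1 → 2.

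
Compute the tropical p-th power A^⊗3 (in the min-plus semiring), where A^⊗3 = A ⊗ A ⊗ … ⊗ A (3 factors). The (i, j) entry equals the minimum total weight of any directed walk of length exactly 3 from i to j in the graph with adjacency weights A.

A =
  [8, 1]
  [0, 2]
A^⊗3 =
  [3, 2]
  [1, 3]

Each entry (A^⊗3)_ij equals the minimum over all length-3 walks i = v_0 → v_1 → … → v_3 = j of Σ_t A[v_t][v_{t+1}]. For example, for (i, j) = (0, 1) we minimise over 4 possible intermediate vertex sequences; the minimum is 2, attained along the walk 0 → 1 → 0 → 1.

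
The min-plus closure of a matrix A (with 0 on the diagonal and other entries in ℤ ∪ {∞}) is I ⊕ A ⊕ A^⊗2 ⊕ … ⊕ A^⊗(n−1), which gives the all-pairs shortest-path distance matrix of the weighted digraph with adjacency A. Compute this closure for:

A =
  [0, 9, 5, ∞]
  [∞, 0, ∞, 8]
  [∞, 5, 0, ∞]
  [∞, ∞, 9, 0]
Closure =
  [0, 9, 5, 17]
  [∞, 0, 17, 8]
  [∞, 5, 0, 13]
  [∞, 14, 9, 0]

This is the Floyd-Warshall all-pairs shortest-path computation. For each intermediate vertex k = 0, 1, …, 3, update dist[i][j] ← min(dist[i][j], dist[i][k] + dist[k][j]). The final matrix gives, for each (i, j), the minimum total weight of any directed path from i to j (possibly empty when i = j).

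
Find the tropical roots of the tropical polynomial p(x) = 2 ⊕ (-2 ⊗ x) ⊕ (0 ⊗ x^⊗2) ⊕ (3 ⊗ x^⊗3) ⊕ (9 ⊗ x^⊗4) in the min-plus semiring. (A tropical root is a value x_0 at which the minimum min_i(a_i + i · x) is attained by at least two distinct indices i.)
Roots: {-6, -3, -2, 4}

Each tropical root is a break point of the lower envelope of the lines y = a_i + i · x (there are 5 lines, with slopes 0, 1, ..., 4). Only the lines that attain the minimum somewhere contribute to roots; other lines are dominated. Here the surviving (envelope) indices are i = 4, i = 3, i = 2, i = 1, i = 0.
Intersections between consecutive envelope lines give the roots: for adjacent envelope indices i < j the intersection is x = (a_i − a_j) / (j − i). Reading off the sorted break points: {-6, -3, -2, 4}.
Verification: at each break x_0, at least two indices attain the minimum of min_i(a_i + i · x_0).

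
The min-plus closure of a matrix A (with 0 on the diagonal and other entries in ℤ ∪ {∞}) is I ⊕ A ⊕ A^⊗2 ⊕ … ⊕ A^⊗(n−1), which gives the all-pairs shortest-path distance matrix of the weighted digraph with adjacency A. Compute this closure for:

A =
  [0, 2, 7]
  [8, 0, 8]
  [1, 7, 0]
Closure =
  [0, 2, 7]
  [8, 0, 8]
  [1, 3, 0]

This is the Floyd-Warshall all-pairs shortest-path computation. For each intermediate vertex k = 0, 1, …, 2, update dist[i][j] ← min(dist[i][j], dist[i][k] + dist[k][j]). The final matrix gives, for each (i, j), the minimum total weight of any directed path from i to j (possibly empty when i = j).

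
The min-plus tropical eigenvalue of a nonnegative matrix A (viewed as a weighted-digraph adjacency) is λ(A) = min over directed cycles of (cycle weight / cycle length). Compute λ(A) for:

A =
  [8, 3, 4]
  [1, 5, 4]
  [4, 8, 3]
λ(A) = 2

Enumerate directed cycles and compute their means (weight / length). Sample:
  cycle 0 → 0: weight = 8, length = 1, mean = 8/1 ≈ 8.000
  cycle 1 → 1: weight = 5, length = 1, mean = 5/1 ≈ 5.000
  cycle 2 → 2: weight = 3, length = 1, mean = 3/1 ≈ 3.000
  cycle 0 → 1 → 0: weight = 4, length = 2, mean = 4/2 ≈ 2.000
  cycle 0 → 2 → 0: weight = 8, length = 2, mean = 8/2 ≈ 4.000
  cycle 1 → 0 → 1: weight = 4, length = 2, mean = 4/2 ≈ 2.000
Minimum mean = 2.000, attained e.g. along the cycle 0 → 1 → 0 with weight 4 and length 2. So λ(A) = 4/2 = 2.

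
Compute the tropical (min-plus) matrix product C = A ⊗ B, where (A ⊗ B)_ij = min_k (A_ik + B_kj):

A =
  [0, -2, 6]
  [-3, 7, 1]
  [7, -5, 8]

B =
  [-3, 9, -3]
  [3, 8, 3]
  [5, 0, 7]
A ⊗ B =
  [-3, 6, -3]
  [-6, 1, -6]
  [-2, 3, -2]

Apply the min-plus product entry-by-entry:
  C[0][0] = min over k of (A[0][0] + B[0][0] = 0 + -3 = -3, A[0][1] + B[1][0] = -2 + 3 = 1, A[0][2] + B[2][0] = 6 + 5 = 11) = -3 (attained at k = 0)
  C[0][1] = min over k of (A[0][0] + B[0][1] = 0 + 9 = 9, A[0][1] + B[1][1] = -2 + 8 = 6, A[0][2] + B[2][1] = 6 + 0 = 6) = 6 (attained at k = 1)
  C[0][2] = min over k of (A[0][0] + B[0][2] = 0 + -3 = -3, A[0][1] + B[1][2] = -2 + 3 = 1, A[0][2] + B[2][2] = 6 + 7 = 13) = -3 (attained at k = 0)
  C[1][0] = min over k of (A[1][0] + B[0][0] = -3 + -3 = -6, A[1][1] + B[1][0] = 7 + 3 = 10, A[1][2] + B[2][0] = 1 + 5 = 6) = -6 (attained at k = 0)
  C[1][1] = min over k of (A[1][0] + B[0][1] = -3 + 9 = 6, A[1][1] + B[1][1] = 7 + 8 = 15, A[1][2] + B[2][1] = 1 + 0 = 1) = 1 (attained at k = 2)
  C[1][2] = min over k of (A[1][0] + B[0][2] = -3 + -3 = -6, A[1][1] + B[1][2] = 7 + 3 = 10, A[1][2] + B[2][2] = 1 + 7 = 8) = -6 (attained at k = 0)
  C[2][0] = min over k of (A[2][0] + B[0][0] = 7 + -3 = 4, A[2][1] + B[1][0] = -5 + 3 = -2, A[2][2] + B[2][0] = 8 + 5 = 13) = -2 (attained at k = 1)
  C[2][1] = min over k of (A[2][0] + B[0][1] = 7 + 9 = 16, A[2][1] + B[1][1] = -5 + 8 = 3, A[2][2] + B[2][1] = 8 + 0 = 8) = 3 (attained at k = 1)
  C[2][2] = min over k of (A[2][0] + B[0][2] = 7 + -3 = 4, A[2][1] + B[1][2] = -5 + 3 = -2, A[2][2] + B[2][2] = 8 + 7 = 15) = -2 (attained at k = 1)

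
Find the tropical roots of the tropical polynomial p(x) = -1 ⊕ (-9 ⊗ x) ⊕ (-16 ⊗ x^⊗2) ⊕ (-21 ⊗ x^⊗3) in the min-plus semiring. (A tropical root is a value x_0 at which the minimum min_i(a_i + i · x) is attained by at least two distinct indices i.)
Roots: {5, 7, 8}

Each tropical root is a break point of the lower envelope of the lines y = a_i + i · x (there are 4 lines, with slopes 0, 1, ..., 3). Only the lines that attain the minimum somewhere contribute to roots; other lines are dominated. Here the surviving (envelope) indices are i = 3, i = 2, i = 1, i = 0.
Intersections between consecutive envelope lines give the roots: for adjacent envelope indices i < j the intersection is x = (a_i − a_j) / (j − i). Reading off the sorted break points: {5, 7, 8}.
Verification: at each break x_0, at least two indices attain the minimum of min_i(a_i + i · x_0).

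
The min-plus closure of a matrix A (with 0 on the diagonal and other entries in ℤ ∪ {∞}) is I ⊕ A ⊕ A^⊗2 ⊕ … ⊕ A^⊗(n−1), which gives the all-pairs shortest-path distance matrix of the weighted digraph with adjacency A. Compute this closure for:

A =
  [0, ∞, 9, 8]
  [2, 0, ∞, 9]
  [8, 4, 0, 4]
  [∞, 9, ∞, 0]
Closure =
  [0, 13, 9, 8]
  [2, 0, 11, 9]
  [6, 4, 0, 4]
  [11, 9, 20, 0]

This is the Floyd-Warshall all-pairs shortest-path computation. For each intermediate vertex k = 0, 1, …, 3, update dist[i][j] ← min(dist[i][j], dist[i][k] + dist[k][j]). The final matrix gives, for each (i, j), the minimum total weight of any directed path from i to j (possibly empty when i = j).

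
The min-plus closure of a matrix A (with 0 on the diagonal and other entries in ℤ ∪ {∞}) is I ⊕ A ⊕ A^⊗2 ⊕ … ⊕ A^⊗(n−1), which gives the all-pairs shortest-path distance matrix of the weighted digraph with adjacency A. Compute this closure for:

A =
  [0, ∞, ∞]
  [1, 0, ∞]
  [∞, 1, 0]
Closure =
  [0, ∞, ∞]
  [1, 0, ∞]
  [2, 1, 0]

This is the Floyd-Warshall all-pairs shortest-path computation. For each intermediate vertex k = 0, 1, …, 2, update dist[i][j] ← min(dist[i][j], dist[i][k] + dist[k][j]). The final matrix gives, for each (i, j), the minimum total weight of any directed path from i to j (possibly empty when i = j).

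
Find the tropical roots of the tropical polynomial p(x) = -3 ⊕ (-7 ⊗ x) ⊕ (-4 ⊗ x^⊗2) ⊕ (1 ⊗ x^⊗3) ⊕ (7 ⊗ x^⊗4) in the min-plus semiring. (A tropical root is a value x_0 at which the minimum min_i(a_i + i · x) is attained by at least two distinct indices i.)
Roots: {-6, -5, -3, 4}

Each tropical root is a break point of the lower envelope of the lines y = a_i + i · x (there are 5 lines, with slopes 0, 1, ..., 4). Only the lines that attain the minimum somewhere contribute to roots; other lines are dominated. Here the surviving (envelope) indices are i = 4, i = 3, i = 2, i = 1, i = 0.
Intersections between consecutive envelope lines give the roots: for adjacent envelope indices i < j the intersection is x = (a_i − a_j) / (j − i). Reading off the sorted break points: {-6, -5, -3, 4}.
Verification: at each break x_0, at least two indices attain the minimum of min_i(a_i + i · x_0).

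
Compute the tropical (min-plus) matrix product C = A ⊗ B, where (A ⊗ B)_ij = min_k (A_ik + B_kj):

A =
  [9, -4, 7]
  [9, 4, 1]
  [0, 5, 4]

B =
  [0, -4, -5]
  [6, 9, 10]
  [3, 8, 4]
A ⊗ B =
  [2, 5, 4]
  [4, 5, 4]
  [0, -4, -5]

Apply the min-plus product entry-by-entry:
  C[0][0] = min over k of (A[0][0] + B[0][0] = 9 + 0 = 9, A[0][1] + B[1][0] = -4 + 6 = 2, A[0][2] + B[2][0] = 7 + 3 = 10) = 2 (attained at k = 1)
  C[0][1] = min over k of (A[0][0] + B[0][1] = 9 + -4 = 5, A[0][1] + B[1][1] = -4 + 9 = 5, A[0][2] + B[2][1] = 7 + 8 = 15) = 5 (attained at k = 0)
  C[0][2] = min over k of (A[0][0] + B[0][2] = 9 + -5 = 4, A[0][1] + B[1][2] = -4 + 10 = 6, A[0][2] + B[2][2] = 7 + 4 = 11) = 4 (attained at k = 0)
  C[1][0] = min over k of (A[1][0] + B[0][0] = 9 + 0 = 9, A[1][1] + B[1][0] = 4 + 6 = 10, A[1][2] + B[2][0] = 1 + 3 = 4) = 4 (attained at k = 2)
  C[1][1] = min over k of (A[1][0] + B[0][1] = 9 + -4 = 5, A[1][1] + B[1][1] = 4 + 9 = 13, A[1][2] + B[2][1] = 1 + 8 = 9) = 5 (attained at k = 0)
  C[1][2] = min over k of (A[1][0] + B[0][2] = 9 + -5 = 4, A[1][1] + B[1][2] = 4 + 10 = 14, A[1][2] + B[2][2] = 1 + 4 = 5) = 4 (attained at k = 0)
  C[2][0] = min over k of (A[2][0] + B[0][0] = 0 + 0 = 0, A[2][1] + B[1][0] = 5 + 6 = 11, A[2][2] + B[2][0] = 4 + 3 = 7) = 0 (attained at k = 0)
  C[2][1] = min over k of (A[2][0] + B[0][1] = 0 + -4 = -4, A[2][1] + B[1][1] = 5 + 9 = 14, A[2][2] + B[2][1] = 4 + 8 = 12) = -4 (attained at k = 0)
  C[2][2] = min over k of (A[2][0] + B[0][2] = 0 + -5 = -5, A[2][1] + B[1][2] = 5 + 10 = 15, A[2][2] + B[2][2] = 4 + 4 = 8) = -5 (attained at k = 0)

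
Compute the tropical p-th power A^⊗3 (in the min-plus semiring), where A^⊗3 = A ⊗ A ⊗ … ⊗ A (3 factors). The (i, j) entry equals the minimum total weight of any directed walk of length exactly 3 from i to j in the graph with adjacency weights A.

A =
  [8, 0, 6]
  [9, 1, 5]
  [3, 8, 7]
A^⊗3 =
  [8, 2, 6]
  [9, 3, 7]
  [12, 4, 8]

Each entry (A^⊗3)_ij equals the minimum over all length-3 walks i = v_0 → v_1 → … → v_3 = j of Σ_t A[v_t][v_{t+1}]. For example, for (i, j) = (0, 2) we minimise over 9 possible intermediate vertex sequences; the minimum is 6, attained along the walk 0 → 1 → 1 → 2.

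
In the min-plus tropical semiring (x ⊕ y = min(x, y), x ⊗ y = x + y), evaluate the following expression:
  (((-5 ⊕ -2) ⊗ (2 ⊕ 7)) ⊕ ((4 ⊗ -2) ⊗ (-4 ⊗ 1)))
(((-5 ⊕ -2) ⊗ (2 ⊕ 7)) ⊕ ((4 ⊗ -2) ⊗ (-4 ⊗ 1))) = -3

Expand innermost to outermost. Recall ⊕ takes the minimum of its arguments and ⊗ takes their sum. Working out the expression (((-5 ⊕ -2) ⊗ (2 ⊕ 7)) ⊕ ((4 ⊗ -2) ⊗ (-4 ⊗ 1))) gives -3.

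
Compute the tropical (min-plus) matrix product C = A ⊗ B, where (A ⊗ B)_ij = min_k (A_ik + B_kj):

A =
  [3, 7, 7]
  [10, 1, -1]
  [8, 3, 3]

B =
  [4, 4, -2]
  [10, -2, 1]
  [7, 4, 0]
A ⊗ B =
  [7, 5, 1]
  [6, -1, -1]
  [10, 1, 3]

Apply the min-plus product entry-by-entry:
  C[0][0] = min over k of (A[0][0] + B[0][0] = 3 + 4 = 7, A[0][1] + B[1][0] = 7 + 10 = 17, A[0][2] + B[2][0] = 7 + 7 = 14) = 7 (attained at k = 0)
  C[0][1] = min over k of (A[0][0] + B[0][1] = 3 + 4 = 7, A[0][1] + B[1][1] = 7 + -2 = 5, A[0][2] + B[2][1] = 7 + 4 = 11) = 5 (attained at k = 1)
  C[0][2] = min over k of (A[0][0] + B[0][2] = 3 + -2 = 1, A[0][1] + B[1][2] = 7 + 1 = 8, A[0][2] + B[2][2] = 7 + 0 = 7) = 1 (attained at k = 0)
  C[1][0] = min over k of (A[1][0] + B[0][0] = 10 + 4 = 14, A[1][1] + B[1][0] = 1 + 10 = 11, A[1][2] + B[2][0] = -1 + 7 = 6) = 6 (attained at k = 2)
  C[1][1] = min over k of (A[1][0] + B[0][1] = 10 + 4 = 14, A[1][1] + B[1][1] = 1 + -2 = -1, A[1][2] + B[2][1] = -1 + 4 = 3) = -1 (attained at k = 1)
  C[1][2] = min over k of (A[1][0] + B[0][2] = 10 + -2 = 8, A[1][1] + B[1][2] = 1 + 1 = 2, A[1][2] + B[2][2] = -1 + 0 = -1) = -1 (attained at k = 2)
  C[2][0] = min over k of (A[2][0] + B[0][0] = 8 + 4 = 12, A[2][1] + B[1][0] = 3 + 10 = 13, A[2][2] + B[2][0] = 3 + 7 = 10) = 10 (attained at k = 2)
  C[2][1] = min over k of (A[2][0] + B[0][1] = 8 + 4 = 12, A[2][1] + B[1][1] = 3 + -2 = 1, A[2][2] + B[2][1] = 3 + 4 = 7) = 1 (attained at k = 1)
  C[2][2] = min over k of (A[2][0] + B[0][2] = 8 + -2 = 6, A[2][1] + B[1][2] = 3 + 1 = 4, A[2][2] + B[2][2] = 3 + 0 = 3) = 3 (attained at k = 2)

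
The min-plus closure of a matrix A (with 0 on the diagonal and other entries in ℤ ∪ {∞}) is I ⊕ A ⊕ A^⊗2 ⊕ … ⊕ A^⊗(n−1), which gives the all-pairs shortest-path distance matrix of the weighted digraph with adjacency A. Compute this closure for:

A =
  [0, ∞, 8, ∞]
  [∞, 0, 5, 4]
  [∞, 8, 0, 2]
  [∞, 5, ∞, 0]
Closure =
  [0, 15, 8, 10]
  [∞, 0, 5, 4]
  [∞, 7, 0, 2]
  [∞, 5, 10, 0]

This is the Floyd-Warshall all-pairs shortest-path computation. For each intermediate vertex k = 0, 1, …, 3, update dist[i][j] ← min(dist[i][j], dist[i][k] + dist[k][j]). The final matrix gives, for each (i, j), the minimum total weight of any directed path from i to j (possibly empty when i = j).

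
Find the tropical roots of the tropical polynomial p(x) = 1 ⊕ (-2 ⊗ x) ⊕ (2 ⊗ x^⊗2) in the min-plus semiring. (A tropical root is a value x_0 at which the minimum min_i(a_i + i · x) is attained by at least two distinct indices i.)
Roots: {-4, 3}

Each tropical root is a break point of the lower envelope of the lines y = a_i + i · x (there are 3 lines, with slopes 0, 1, ..., 2). Only the lines that attain the minimum somewhere contribute to roots; other lines are dominated. Here the surviving (envelope) indices are i = 2, i = 1, i = 0.
Intersections between consecutive envelope lines give the roots: for adjacent envelope indices i < j the intersection is x = (a_i − a_j) / (j − i). Reading off the sorted break points: {-4, 3}.
Verification: at each break x_0, at least two indices attain the minimum of min_i(a_i + i · x_0).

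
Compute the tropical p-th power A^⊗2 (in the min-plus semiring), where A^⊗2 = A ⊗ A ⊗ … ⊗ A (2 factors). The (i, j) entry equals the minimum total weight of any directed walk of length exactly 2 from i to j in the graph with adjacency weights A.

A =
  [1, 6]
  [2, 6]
A^⊗2 =
  [2, 7]
  [3, 8]

Each entry (A^⊗2)_ij equals the minimum over all length-2 walks i = v_0 → v_1 → … → v_2 = j of Σ_t A[v_t][v_{t+1}]. For example, for (i, j) = (0, 1) we minimise over 2 possible intermediate vertex sequences; the minimum is 7, attained along the walk 0 → 0 → 1.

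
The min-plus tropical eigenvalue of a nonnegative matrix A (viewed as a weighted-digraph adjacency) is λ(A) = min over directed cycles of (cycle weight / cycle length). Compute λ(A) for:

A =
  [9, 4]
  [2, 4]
λ(A) = 3

Enumerate directed cycles and compute their means (weight / length). Sample:
  cycle 0 → 0: weight = 9, length = 1, mean = 9/1 ≈ 9.000
  cycle 1 → 1: weight = 4, length = 1, mean = 4/1 ≈ 4.000
  cycle 0 → 1 → 0: weight = 6, length = 2, mean = 6/2 ≈ 3.000
  cycle 1 → 0 → 1: weight = 6, length = 2, mean = 6/2 ≈ 3.000
Minimum mean = 3.000, attained e.g. along the cycle 0 → 1 → 0 with weight 6 and length 2. So λ(A) = 6/2 = 3.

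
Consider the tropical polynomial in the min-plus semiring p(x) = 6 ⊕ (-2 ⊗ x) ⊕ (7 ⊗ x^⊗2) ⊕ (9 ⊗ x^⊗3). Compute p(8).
p(8) = 6

A tropical monomial a ⊗ x^⊗i evaluates to a + i · x. Evaluating each term at x = 8:
  Term 0 contributes 6 + 0 · 8 = 6
  Term 1 contributes -2 + 1 · 8 = 6
  Term 2 contributes 7 + 2 · 8 = 23
  Term 3 contributes 9 + 3 · 8 = 33
p(8) = ⊕ of these = min[6, 6, 23, 33] = 6.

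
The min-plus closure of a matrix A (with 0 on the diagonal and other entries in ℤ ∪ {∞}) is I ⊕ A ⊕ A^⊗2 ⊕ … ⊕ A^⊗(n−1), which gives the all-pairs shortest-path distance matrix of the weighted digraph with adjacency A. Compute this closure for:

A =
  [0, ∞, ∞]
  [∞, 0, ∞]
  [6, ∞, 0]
Closure =
  [0, ∞, ∞]
  [∞, 0, ∞]
  [6, ∞, 0]

This is the Floyd-Warshall all-pairs shortest-path computation. For each intermediate vertex k = 0, 1, …, 2, update dist[i][j] ← min(dist[i][j], dist[i][k] + dist[k][j]). The final matrix gives, for each (i, j), the minimum total weight of any directed path from i to j (possibly empty when i = j).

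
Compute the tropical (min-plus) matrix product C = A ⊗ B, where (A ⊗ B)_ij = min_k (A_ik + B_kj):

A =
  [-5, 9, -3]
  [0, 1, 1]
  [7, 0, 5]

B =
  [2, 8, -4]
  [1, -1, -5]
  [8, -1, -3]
A ⊗ B =
  [-3, -4, -9]
  [2, 0, -4]
  [1, -1, -5]

Apply the min-plus product entry-by-entry:
  C[0][0] = min over k of (A[0][0] + B[0][0] = -5 + 2 = -3, A[0][1] + B[1][0] = 9 + 1 = 10, A[0][2] + B[2][0] = -3 + 8 = 5) = -3 (attained at k = 0)
  C[0][1] = min over k of (A[0][0] + B[0][1] = -5 + 8 = 3, A[0][1] + B[1][1] = 9 + -1 = 8, A[0][2] + B[2][1] = -3 + -1 = -4) = -4 (attained at k = 2)
  C[0][2] = min over k of (A[0][0] + B[0][2] = -5 + -4 = -9, A[0][1] + B[1][2] = 9 + -5 = 4, A[0][2] + B[2][2] = -3 + -3 = -6) = -9 (attained at k = 0)
  C[1][0] = min over k of (A[1][0] + B[0][0] = 0 + 2 = 2, A[1][1] + B[1][0] = 1 + 1 = 2, A[1][2] + B[2][0] = 1 + 8 = 9) = 2 (attained at k = 0)
  C[1][1] = min over k of (A[1][0] + B[0][1] = 0 + 8 = 8, A[1][1] + B[1][1] = 1 + -1 = 0, A[1][2] + B[2][1] = 1 + -1 = 0) = 0 (attained at k = 1)
  C[1][2] = min over k of (A[1][0] + B[0][2] = 0 + -4 = -4, A[1][1] + B[1][2] = 1 + -5 = -4, A[1][2] + B[2][2] = 1 + -3 = -2) = -4 (attained at k = 0)
  C[2][0] = min over k of (A[2][0] + B[0][0] = 7 + 2 = 9, A[2][1] + B[1][0] = 0 + 1 = 1, A[2][2] + B[2][0] = 5 + 8 = 13) = 1 (attained at k = 1)
  C[2][1] = min over k of (A[2][0] + B[0][1] = 7 + 8 = 15, A[2][1] + B[1][1] = 0 + -1 = -1, A[2][2] + B[2][1] = 5 + -1 = 4) = -1 (attained at k = 1)
  C[2][2] = min over k of (A[2][0] + B[0][2] = 7 + -4 = 3, A[2][1] + B[1][2] = 0 + -5 = -5, A[2][2] + B[2][2] = 5 + -3 = 2) = -5 (attained at k = 1)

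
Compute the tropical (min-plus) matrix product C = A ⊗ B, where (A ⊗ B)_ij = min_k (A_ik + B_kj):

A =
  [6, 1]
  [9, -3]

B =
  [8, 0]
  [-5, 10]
A ⊗ B =
  [-4, 6]
  [-8, 7]

Apply the min-plus product entry-by-entry:
  C[0][0] = min over k of (A[0][0] + B[0][0] = 6 + 8 = 14, A[0][1] + B[1][0] = 1 + -5 = -4) = -4 (attained at k = 1)
  C[0][1] = min over k of (A[0][0] + B[0][1] = 6 + 0 = 6, A[0][1] + B[1][1] = 1 + 10 = 11) = 6 (attained at k = 0)
  C[1][0] = min over k of (A[1][0] + B[0][0] = 9 + 8 = 17, A[1][1] + B[1][0] = -3 + -5 = -8) = -8 (attained at k = 1)
  C[1][1] = min over k of (A[1][0] + B[0][1] = 9 + 0 = 9, A[1][1] + B[1][1] = -3 + 10 = 7) = 7 (attained at k = 1)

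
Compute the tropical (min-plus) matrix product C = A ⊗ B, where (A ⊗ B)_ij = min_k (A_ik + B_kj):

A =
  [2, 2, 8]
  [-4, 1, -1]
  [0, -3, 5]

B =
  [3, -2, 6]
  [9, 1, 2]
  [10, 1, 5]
A ⊗ B =
  [5, 0, 4]
  [-1, -6, 2]
  [3, -2, -1]

Apply the min-plus product entry-by-entry:
  C[0][0] = min over k of (A[0][0] + B[0][0] = 2 + 3 = 5, A[0][1] + B[1][0] = 2 + 9 = 11, A[0][2] + B[2][0] = 8 + 10 = 18) = 5 (attained at k = 0)
  C[0][1] = min over k of (A[0][0] + B[0][1] = 2 + -2 = 0, A[0][1] + B[1][1] = 2 + 1 = 3, A[0][2] + B[2][1] = 8 + 1 = 9) = 0 (attained at k = 0)
  C[0][2] = min over k of (A[0][0] + B[0][2] = 2 + 6 = 8, A[0][1] + B[1][2] = 2 + 2 = 4, A[0][2] + B[2][2] = 8 + 5 = 13) = 4 (attained at k = 1)
  C[1][0] = min over k of (A[1][0] + B[0][0] = -4 + 3 = -1, A[1][1] + B[1][0] = 1 + 9 = 10, A[1][2] + B[2][0] = -1 + 10 = 9) = -1 (attained at k = 0)
  C[1][1] = min over k of (A[1][0] + B[0][1] = -4 + -2 = -6, A[1][1] + B[1][1] = 1 + 1 = 2, A[1][2] + B[2][1] = -1 + 1 = 0) = -6 (attained at k = 0)
  C[1][2] = min over k of (A[1][0] + B[0][2] = -4 + 6 = 2, A[1][1] + B[1][2] = 1 + 2 = 3, A[1][2] + B[2][2] = -1 + 5 = 4) = 2 (attained at k = 0)
  C[2][0] = min over k of (A[2][0] + B[0][0] = 0 + 3 = 3, A[2][1] + B[1][0] = -3 + 9 = 6, A[2][2] + B[2][0] = 5 + 10 = 15) = 3 (attained at k = 0)
  C[2][1] = min over k of (A[2][0] + B[0][1] = 0 + -2 = -2, A[2][1] + B[1][1] = -3 + 1 = -2, A[2][2] + B[2][1] = 5 + 1 = 6) = -2 (attained at k = 0)
  C[2][2] = min over k of (A[2][0] + B[0][2] = 0 + 6 = 6, A[2][1] + B[1][2] = -3 + 2 = -1, A[2][2] + B[2][2] = 5 + 5 = 10) = -1 (attained at k = 1)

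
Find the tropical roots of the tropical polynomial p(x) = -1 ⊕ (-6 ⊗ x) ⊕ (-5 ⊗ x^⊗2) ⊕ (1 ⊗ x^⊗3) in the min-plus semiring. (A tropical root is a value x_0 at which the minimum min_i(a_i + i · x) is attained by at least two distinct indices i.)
Roots: {-6, -1, 5}

Each tropical root is a break point of the lower envelope of the lines y = a_i + i · x (there are 4 lines, with slopes 0, 1, ..., 3). Only the lines that attain the minimum somewhere contribute to roots; other lines are dominated. Here the surviving (envelope) indices are i = 3, i = 2, i = 1, i = 0.
Intersections between consecutive envelope lines give the roots: for adjacent envelope indices i < j the intersection is x = (a_i − a_j) / (j − i). Reading off the sorted break points: {-6, -1, 5}.
Verification: at each break x_0, at least two indices attain the minimum of min_i(a_i + i · x_0).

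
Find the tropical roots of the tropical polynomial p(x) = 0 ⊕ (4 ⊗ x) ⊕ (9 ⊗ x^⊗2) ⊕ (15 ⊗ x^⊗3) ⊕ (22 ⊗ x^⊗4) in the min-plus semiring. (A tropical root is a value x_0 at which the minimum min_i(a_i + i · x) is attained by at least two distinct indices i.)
Roots: {-7, -6, -5, -4}

Each tropical root is a break point of the lower envelope of the lines y = a_i + i · x (there are 5 lines, with slopes 0, 1, ..., 4). Only the lines that attain the minimum somewhere contribute to roots; other lines are dominated. Here the surviving (envelope) indices are i = 4, i = 3, i = 2, i = 1, i = 0.
Intersections between consecutive envelope lines give the roots: for adjacent envelope indices i < j the intersection is x = (a_i − a_j) / (j − i). Reading off the sorted break points: {-7, -6, -5, -4}.
Verification: at each break x_0, at least two indices attain the minimum of min_i(a_i + i · x_0).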